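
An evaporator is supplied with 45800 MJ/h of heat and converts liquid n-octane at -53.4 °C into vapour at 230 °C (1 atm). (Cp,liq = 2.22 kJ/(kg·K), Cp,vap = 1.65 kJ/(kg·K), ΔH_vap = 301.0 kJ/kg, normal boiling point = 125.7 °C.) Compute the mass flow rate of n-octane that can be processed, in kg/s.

Δh = 2.22×(125.7−-53.4) + 301.0 + 1.65×(230−125.7) = 870.7 kJ/kg
Q = 45800 MJ/h = 12722 kJ/s = 12722 kJ/s
ṁ = Q/Δh = 12722 / 870.7 = 14.612 kg/s

ṁ = 14.6 kg/s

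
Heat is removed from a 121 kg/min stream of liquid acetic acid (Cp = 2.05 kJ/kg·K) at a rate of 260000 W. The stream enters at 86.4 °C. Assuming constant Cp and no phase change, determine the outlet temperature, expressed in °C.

Q = 260000 W = 15600 kJ/min
ΔT = Q/(ṁ·Cp) = 15600/(121×2.05) = 62.891 K
T_out = 86.4 − 62.891 = 23.509 °C

T_out = 23.5 °C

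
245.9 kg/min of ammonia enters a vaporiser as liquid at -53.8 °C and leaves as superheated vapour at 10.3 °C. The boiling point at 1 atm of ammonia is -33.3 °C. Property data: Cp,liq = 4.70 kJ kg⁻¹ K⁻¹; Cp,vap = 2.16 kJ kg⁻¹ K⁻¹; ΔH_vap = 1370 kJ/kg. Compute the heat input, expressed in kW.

liquid -53.8→-33.3 °C: 96.35 kJ/kg
vaporisation at -33.3 °C: 1370 kJ/kg
vapour -33.3→10.3 °C: 94.176 kJ/kg
Δh = 96.35 + 1370 + 94.176 = 1560.5 kJ/kg
Q = ṁ·Δh = 245.9 kg/min × 1560.5 kJ/kg = 383730 kJ/min
|Q| = 6395.6 kW

Q = 6400 kW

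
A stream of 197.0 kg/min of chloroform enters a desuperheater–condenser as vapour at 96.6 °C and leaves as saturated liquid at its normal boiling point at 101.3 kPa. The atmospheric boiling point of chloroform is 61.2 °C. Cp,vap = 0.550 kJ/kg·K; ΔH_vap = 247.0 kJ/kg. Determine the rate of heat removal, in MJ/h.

vapour 96.6→61.2 °C: -19.47 kJ/kg
condensation at 61.2 °C: -247 kJ/kg
Δh = -19.47 + -247 = -266.47 kJ/kg
Q = ṁ·Δh = 197.0 kg/min × -266.47 kJ/kg = -52495 kJ/min
|Q| = 874.91 kW = 3149.7 MJ/h

Q_c = 3150 MJ/h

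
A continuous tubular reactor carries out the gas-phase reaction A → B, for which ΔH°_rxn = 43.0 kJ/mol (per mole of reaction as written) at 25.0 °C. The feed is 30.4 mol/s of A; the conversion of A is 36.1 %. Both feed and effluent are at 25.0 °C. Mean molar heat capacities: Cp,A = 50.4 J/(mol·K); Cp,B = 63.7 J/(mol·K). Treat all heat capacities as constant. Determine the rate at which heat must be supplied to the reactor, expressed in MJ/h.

Extent of reaction ξ = 0.361 × 30.4 = 10.974 mol/s
Reaction term: ξ·ΔH°_rxn = 10.974 × 43.0 = 471.9 kJ/s
Q = ΔH = 471.9 kJ/s = 471.9 kW
Heat supplied = 1698.8 MJ/h

Q_in = 1700 MJ/h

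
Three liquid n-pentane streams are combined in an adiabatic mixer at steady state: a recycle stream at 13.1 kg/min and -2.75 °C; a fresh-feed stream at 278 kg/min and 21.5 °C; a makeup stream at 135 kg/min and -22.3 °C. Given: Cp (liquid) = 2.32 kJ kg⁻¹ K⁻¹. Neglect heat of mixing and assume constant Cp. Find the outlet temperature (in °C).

T_out = 6.88 °C

No heat crosses the boundary, so H_out = H_in.
T_out = Σ ṁᵢCp,ᵢTᵢ / Σ ṁᵢCp,ᵢ
      = 6798.7 / 988.55 = 6.8774 °C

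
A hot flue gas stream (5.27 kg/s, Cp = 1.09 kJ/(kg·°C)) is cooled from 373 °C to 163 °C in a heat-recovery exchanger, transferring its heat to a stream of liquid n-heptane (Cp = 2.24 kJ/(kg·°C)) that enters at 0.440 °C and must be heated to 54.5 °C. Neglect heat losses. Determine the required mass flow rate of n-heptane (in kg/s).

Heat released by hot stream: Q = 5.27 × 1.09 × (373 − 163) = 1206.3 kJ/s
Energy balance on cold side (adiabatic exchanger): Q = ṁ_c·Cp_c·(T_c,out − T_c,in)
ṁ_c = 1206.3 / [2.24 × (54.5 − 0.440)] = 9.9617 kg/s

ṁ_c = 9.96 kg/s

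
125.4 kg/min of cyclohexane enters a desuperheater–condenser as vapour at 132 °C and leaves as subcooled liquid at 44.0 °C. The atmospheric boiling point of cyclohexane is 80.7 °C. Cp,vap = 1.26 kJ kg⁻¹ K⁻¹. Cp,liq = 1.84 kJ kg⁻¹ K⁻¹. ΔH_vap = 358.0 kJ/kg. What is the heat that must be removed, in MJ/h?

Q_c = 3690 MJ/h

vapour 132→80.7 °C: -64.638 kJ/kg
condensation at 80.7 °C: -358 kJ/kg
liquid 80.7→44.0 °C: -67.528 kJ/kg
Δh = -64.638 + -358 + -67.528 = -490.17 kJ/kg
Q = ṁ·Δh = 125.4 kg/min × -490.17 kJ/kg = -61467 kJ/min
|Q| = 1024.4 kW = 3688 MJ/h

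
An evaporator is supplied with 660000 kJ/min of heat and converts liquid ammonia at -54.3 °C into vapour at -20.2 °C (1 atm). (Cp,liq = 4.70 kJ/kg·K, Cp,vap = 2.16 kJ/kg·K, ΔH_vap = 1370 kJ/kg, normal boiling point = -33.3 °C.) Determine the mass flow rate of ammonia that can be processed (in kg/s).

Δh = 4.70×(-33.3−-54.3) + 1370 + 2.16×(-20.2−-33.3) = 1497 kJ/kg
Q = 660000 kJ/min = 11000 kJ/s = 11000 kJ/s
ṁ = Q/Δh = 11000 / 1497 = 7.348 kg/s

ṁ = 7.35 kg/s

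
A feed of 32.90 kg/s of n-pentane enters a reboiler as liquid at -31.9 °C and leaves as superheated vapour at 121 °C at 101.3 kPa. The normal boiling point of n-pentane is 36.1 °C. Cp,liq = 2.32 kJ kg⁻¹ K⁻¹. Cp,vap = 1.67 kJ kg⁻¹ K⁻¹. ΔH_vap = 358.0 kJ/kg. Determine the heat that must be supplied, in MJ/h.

Q = 77900 MJ/h

liquid -31.9→36.1 °C: 157.76 kJ/kg
vaporisation at 36.1 °C: 358 kJ/kg
vapour 36.1→121 °C: 141.78 kJ/kg
Δh = 157.76 + 358 + 141.78 = 657.54 kJ/kg
Q = ṁ·Δh = 32.90 kg/s × 657.54 kJ/kg = 21633 kJ/s
|Q| = 21633 kW = 77879 MJ/h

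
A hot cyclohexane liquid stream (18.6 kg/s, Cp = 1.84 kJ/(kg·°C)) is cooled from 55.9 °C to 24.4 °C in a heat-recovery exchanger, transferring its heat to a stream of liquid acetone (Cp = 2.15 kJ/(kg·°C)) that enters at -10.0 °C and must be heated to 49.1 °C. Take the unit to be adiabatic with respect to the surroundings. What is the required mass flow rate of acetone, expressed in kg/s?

Heat released by hot stream: Q = 18.6 × 1.84 × (55.9 − 24.4) = 1078.1 kJ/s
Energy balance on cold side (adiabatic exchanger): Q = ṁ_c·Cp_c·(T_c,out − T_c,in)
ṁ_c = 1078.1 / [2.15 × (49.1 − -10.0)] = 8.4843 kg/s

ṁ_c = 8.48 kg/s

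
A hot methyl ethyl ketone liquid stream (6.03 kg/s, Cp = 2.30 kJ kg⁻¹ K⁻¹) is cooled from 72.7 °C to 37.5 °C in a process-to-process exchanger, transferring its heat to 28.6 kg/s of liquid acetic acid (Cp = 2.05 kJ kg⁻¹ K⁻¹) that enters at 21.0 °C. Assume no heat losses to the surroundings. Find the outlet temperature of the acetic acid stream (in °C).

T_c,out = 29.3 °C

Heat released by hot stream: Q = 6.03 × 2.30 × (72.7 − 37.5) = 488.19 kJ/s
Energy balance on cold side (adiabatic exchanger): Q = ṁ_c·Cp_c·(T_c,out − T_c,in)
T_c,out = 21.0 + 488.19/(28.6 × 2.05) = 29.327 °C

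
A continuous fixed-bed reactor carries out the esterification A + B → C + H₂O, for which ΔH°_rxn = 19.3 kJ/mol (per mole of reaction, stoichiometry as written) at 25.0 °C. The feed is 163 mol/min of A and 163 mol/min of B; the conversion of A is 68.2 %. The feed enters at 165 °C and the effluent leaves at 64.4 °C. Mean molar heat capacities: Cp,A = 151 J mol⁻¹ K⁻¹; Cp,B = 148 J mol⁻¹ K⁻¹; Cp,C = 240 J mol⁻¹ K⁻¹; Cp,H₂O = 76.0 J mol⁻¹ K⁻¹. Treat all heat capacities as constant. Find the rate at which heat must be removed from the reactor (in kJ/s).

Extent of reaction ξ = 0.682 × 163 = 111.17 mol/min
Reaction term: ξ·ΔH°_rxn = 111.17 × 19.3 = 2145.5 kJ/min
Sensible, feed 165→25 °C: -6823.2 kJ/min
Outlet flows (mol/min): A 51.834, B 51.834, C 111.17, H₂O 111.17
Sensible, products 25→64.4 °C: 1994.7 kJ/min
Q = ΔH = -2683 kJ/min = -44.716 kW
Heat removed = 44.716 kJ/s

Q_out = 44.7 kJ/s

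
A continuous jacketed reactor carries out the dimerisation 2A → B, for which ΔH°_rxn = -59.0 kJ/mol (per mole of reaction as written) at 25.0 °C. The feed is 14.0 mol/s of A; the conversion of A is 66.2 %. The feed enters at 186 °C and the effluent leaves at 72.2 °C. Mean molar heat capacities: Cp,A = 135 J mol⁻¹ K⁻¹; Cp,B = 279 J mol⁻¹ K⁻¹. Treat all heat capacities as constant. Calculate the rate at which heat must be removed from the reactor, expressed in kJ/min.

Extent of reaction ξ = 0.662 × 14.0 / 2 = 4.634 mol/s
Reaction term: ξ·ΔH°_rxn = 4.634 × -59.0 = -273.41 kJ/s
Sensible, feed 186→25 °C: -304.29 kJ/s
Outlet flows (mol/s): A 4.732, B 4.634
Sensible, products 25→72.2 °C: 91.177 kJ/s
Q = ΔH = -486.52 kJ/s = -486.52 kW
Heat removed = 29191 kJ/min

Q_out = 29200 kJ/min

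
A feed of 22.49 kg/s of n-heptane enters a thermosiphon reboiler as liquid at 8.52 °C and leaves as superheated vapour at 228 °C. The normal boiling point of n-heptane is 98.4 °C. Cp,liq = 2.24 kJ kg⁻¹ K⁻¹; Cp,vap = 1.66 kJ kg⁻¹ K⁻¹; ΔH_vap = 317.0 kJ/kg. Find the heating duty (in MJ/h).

liquid 8.52→98.4 °C: 201.33 kJ/kg
vaporisation at 98.4 °C: 317 kJ/kg
vapour 98.4→228 °C: 215.14 kJ/kg
Δh = 201.33 + 317 + 215.14 = 733.47 kJ/kg
Q = ṁ·Δh = 22.49 kg/s × 733.47 kJ/kg = 16496 kJ/s
|Q| = 16496 kW = 59384 MJ/h

Q = 59400 MJ/h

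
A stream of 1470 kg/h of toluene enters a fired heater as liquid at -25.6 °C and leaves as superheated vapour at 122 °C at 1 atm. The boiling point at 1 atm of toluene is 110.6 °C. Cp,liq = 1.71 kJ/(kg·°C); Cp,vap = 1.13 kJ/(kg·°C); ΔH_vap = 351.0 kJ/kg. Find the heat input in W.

liquid -25.6→110.6 °C: 232.9 kJ/kg
vaporisation at 110.6 °C: 351 kJ/kg
vapour 110.6→122 °C: 12.882 kJ/kg
Δh = 232.9 + 351 + 12.882 = 596.78 kJ/kg
Q = ṁ·Δh = 1470 kg/h × 596.78 kJ/kg = 877270 kJ/h
|Q| = 243.69 kW = 243690 W

Q = 244000 W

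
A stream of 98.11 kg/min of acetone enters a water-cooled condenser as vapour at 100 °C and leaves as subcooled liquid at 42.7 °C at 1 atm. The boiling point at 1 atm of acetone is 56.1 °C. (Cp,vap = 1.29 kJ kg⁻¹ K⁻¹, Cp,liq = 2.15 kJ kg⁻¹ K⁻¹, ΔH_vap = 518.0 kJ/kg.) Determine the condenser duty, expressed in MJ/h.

Q_c = 3550 MJ/h

vapour 100→56.1 °C: -56.631 kJ/kg
condensation at 56.1 °C: -518 kJ/kg
liquid 56.1→42.7 °C: -28.81 kJ/kg
Δh = -56.631 + -518 + -28.81 = -603.44 kJ/kg
Q = ṁ·Δh = 98.11 kg/min × -603.44 kJ/kg = -59204 kJ/min
|Q| = 986.73 kW = 3552.2 MJ/h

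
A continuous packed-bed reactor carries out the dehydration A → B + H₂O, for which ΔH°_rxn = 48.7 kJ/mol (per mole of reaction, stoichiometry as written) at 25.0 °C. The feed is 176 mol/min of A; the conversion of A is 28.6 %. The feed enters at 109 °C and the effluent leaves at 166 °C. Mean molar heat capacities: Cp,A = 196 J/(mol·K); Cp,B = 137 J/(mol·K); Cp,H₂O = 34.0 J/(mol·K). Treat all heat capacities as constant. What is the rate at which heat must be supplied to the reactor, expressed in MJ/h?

Extent of reaction ξ = 0.286 × 176 = 50.336 mol/min
Reaction term: ξ·ΔH°_rxn = 50.336 × 48.7 = 2451.4 kJ/min
Sensible, feed 109→25 °C: -2897.7 kJ/min
Outlet flows (mol/min): A 125.66, B 50.336, H₂O 50.336
Sensible, products 25→166 °C: 4686.5 kJ/min
Q = ΔH = 4240.2 kJ/min = 70.67 kW
Heat supplied = 254.41 MJ/h

Q_in = 254 MJ/h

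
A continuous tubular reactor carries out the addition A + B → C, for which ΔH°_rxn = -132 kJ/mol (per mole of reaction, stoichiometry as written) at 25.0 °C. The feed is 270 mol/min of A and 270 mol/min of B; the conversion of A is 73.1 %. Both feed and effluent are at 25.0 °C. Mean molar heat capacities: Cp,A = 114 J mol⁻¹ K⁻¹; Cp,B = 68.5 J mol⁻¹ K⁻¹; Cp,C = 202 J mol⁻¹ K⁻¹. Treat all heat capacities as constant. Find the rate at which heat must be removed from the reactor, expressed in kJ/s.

Extent of reaction ξ = 0.731 × 270 = 197.37 mol/min
Reaction term: ξ·ΔH°_rxn = 197.37 × -132 = -26053 kJ/min
Q = ΔH = -26053 kJ/min = -434.21 kW
Heat removed = 434.21 kJ/s

Q_out = 434 kJ/s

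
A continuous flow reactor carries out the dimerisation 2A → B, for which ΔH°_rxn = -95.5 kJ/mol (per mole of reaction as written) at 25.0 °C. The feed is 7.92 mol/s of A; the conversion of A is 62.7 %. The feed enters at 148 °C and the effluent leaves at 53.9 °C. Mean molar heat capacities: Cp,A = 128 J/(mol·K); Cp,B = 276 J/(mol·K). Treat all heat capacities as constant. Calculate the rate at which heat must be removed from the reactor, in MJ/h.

Extent of reaction ξ = 0.627 × 7.92 / 2 = 2.4829 mol/s
Reaction term: ξ·ΔH°_rxn = 2.4829 × -95.5 = -237.12 kJ/s
Sensible, feed 148→25 °C: -124.69 kJ/s
Outlet flows (mol/s): A 2.9542, B 2.4829
Sensible, products 25→53.9 °C: 30.733 kJ/s
Q = ΔH = -331.08 kJ/s = -331.08 kW
Heat removed = 1191.9 MJ/h

Q_out = 1190 MJ/h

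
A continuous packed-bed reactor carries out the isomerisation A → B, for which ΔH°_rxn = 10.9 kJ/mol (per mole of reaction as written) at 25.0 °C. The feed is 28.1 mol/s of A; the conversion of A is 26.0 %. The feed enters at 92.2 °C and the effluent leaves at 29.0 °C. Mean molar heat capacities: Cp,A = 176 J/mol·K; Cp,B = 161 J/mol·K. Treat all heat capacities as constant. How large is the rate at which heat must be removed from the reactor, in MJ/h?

Q_out = 840 MJ/h

Extent of reaction ξ = 0.260 × 28.1 = 7.306 mol/s
Reaction term: ξ·ΔH°_rxn = 7.306 × 10.9 = 79.635 kJ/s
Sensible, feed 92.2→25 °C: -332.34 kJ/s
Outlet flows (mol/s): A 20.794, B 7.306
Sensible, products 25→29.0 °C: 19.344 kJ/s
Q = ΔH = -233.36 kJ/s = -233.36 kW
Heat removed = 840.11 MJ/h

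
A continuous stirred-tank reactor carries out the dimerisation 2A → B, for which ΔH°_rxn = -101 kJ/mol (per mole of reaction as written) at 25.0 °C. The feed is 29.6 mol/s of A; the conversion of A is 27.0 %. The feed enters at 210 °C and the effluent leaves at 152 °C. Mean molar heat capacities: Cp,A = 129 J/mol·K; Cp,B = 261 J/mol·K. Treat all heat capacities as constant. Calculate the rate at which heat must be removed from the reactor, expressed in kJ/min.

Extent of reaction ξ = 0.270 × 29.6 / 2 = 3.996 mol/s
Reaction term: ξ·ΔH°_rxn = 3.996 × -101 = -403.6 kJ/s
Sensible, feed 210→25 °C: -706.4 kJ/s
Outlet flows (mol/s): A 21.608, B 3.996
Sensible, products 25→152 °C: 486.46 kJ/s
Q = ΔH = -623.54 kJ/s = -623.54 kW
Heat removed = 37412 kJ/min

Q_out = 37400 kJ/min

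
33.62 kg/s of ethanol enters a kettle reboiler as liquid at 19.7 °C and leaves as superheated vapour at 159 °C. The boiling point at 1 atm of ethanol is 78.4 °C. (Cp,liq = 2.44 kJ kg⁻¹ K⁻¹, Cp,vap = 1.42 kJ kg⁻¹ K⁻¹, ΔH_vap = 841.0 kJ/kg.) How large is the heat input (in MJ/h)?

Q = 133000 MJ/h

liquid 19.7→78.4 °C: 143.23 kJ/kg
vaporisation at 78.4 °C: 841 kJ/kg
vapour 78.4→159 °C: 114.45 kJ/kg
Δh = 143.23 + 841 + 114.45 = 1098.7 kJ/kg
Q = ṁ·Δh = 33.62 kg/s × 1098.7 kJ/kg = 36938 kJ/s
|Q| = 36938 kW = 132980 MJ/h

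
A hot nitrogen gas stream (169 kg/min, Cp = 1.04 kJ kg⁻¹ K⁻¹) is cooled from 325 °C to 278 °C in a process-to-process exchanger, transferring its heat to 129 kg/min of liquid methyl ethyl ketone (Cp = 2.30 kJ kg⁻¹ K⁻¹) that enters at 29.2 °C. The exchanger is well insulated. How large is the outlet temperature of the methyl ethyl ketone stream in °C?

Heat released by hot stream: Q = 169 × 1.04 × (325 − 278) = 8260.7 kJ/min
Energy balance on cold side (adiabatic exchanger): Q = ṁ_c·Cp_c·(T_c,out − T_c,in)
T_c,out = 29.2 + 8260.7/(129 × 2.30) = 57.042 °C

T_c,out = 57.0 °C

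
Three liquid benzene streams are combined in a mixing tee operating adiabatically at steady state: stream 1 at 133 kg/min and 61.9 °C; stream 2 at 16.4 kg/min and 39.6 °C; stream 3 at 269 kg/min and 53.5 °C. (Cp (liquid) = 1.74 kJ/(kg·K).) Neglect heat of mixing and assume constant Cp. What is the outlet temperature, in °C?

No heat crosses the boundary, so H_out = H_in.
T_out = Σ ṁᵢCp,ᵢTᵢ / Σ ṁᵢCp,ᵢ
      = 40496 / 728.02 = 55.625 °C

T_out = 55.6 °C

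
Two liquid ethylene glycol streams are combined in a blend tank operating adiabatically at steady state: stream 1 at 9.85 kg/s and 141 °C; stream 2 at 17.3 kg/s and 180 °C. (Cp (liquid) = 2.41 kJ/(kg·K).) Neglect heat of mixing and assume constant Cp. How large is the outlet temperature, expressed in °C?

Adiabatic, steady state ⇒ Σ ṁᵢCp,ᵢ(T_out − Tᵢ) = 0
T_out = Σ ṁᵢCp,ᵢTᵢ / Σ ṁᵢCp,ᵢ
      = 10852 / 65.431 = 165.85 °C

T_out = 166 °C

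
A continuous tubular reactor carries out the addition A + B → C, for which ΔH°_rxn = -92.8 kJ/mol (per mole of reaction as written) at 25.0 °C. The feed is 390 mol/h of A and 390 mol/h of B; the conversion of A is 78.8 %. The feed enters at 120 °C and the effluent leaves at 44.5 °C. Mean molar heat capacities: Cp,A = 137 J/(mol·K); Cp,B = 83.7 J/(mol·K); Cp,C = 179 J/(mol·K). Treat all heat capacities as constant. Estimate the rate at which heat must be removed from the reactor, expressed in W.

Extent of reaction ξ = 0.788 × 390 = 307.32 mol/h
Reaction term: ξ·ΔH°_rxn = 307.32 × -92.8 = -28519 kJ/h
Sensible, feed 120→25 °C: -8176.9 kJ/h
Outlet flows (mol/h): A 82.68, B 82.68, C 307.32
Sensible, products 25→44.5 °C: 1428.5 kJ/h
Q = ΔH = -35268 kJ/h = -9.7966 kW
Heat removed = 9796.6 W

Q_out = 9800 W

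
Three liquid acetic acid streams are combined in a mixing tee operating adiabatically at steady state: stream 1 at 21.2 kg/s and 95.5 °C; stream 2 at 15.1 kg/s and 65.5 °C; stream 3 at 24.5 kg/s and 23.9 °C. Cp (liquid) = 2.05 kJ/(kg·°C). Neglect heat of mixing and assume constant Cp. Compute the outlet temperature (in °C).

T_out = 59.2 °C

Energy balance with Q = 0: Σ ṁᵢCp,ᵢ(T_out − Tᵢ) = 0
T_out = Σ ṁᵢCp,ᵢTᵢ / Σ ṁᵢCp,ᵢ
      = 7378.4 / 124.64 = 59.197 °C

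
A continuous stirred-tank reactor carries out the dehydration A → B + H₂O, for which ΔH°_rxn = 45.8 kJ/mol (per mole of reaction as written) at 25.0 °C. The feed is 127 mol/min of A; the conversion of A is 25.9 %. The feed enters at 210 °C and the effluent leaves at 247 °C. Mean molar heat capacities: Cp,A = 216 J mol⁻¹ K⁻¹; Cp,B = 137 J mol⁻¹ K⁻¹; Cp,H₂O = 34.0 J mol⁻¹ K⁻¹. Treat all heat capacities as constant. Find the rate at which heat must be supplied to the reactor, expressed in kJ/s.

Q_in = 36.5 kJ/s

Extent of reaction ξ = 0.259 × 127 = 32.893 mol/min
Reaction term: ξ·ΔH°_rxn = 32.893 × 45.8 = 1506.5 kJ/min
Sensible, feed 210→25 °C: -5074.9 kJ/min
Outlet flows (mol/min): A 94.107, B 32.893, H₂O 32.893
Sensible, products 25→247 °C: 5761.3 kJ/min
Q = ΔH = 2192.9 kJ/min = 36.548 kW
Heat supplied = 36.548 kJ/s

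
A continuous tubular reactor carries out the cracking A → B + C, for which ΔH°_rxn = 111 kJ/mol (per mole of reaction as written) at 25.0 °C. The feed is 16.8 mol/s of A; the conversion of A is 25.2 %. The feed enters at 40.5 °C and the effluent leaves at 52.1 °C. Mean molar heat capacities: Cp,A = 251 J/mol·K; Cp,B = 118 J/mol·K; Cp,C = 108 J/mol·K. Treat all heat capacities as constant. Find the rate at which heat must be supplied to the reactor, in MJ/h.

Extent of reaction ξ = 0.252 × 16.8 = 4.2336 mol/s
Reaction term: ξ·ΔH°_rxn = 4.2336 × 111 = 469.93 kJ/s
Sensible, feed 40.5→25 °C: -65.36 kJ/s
Outlet flows (mol/s): A 12.566, B 4.2336, C 4.2336
Sensible, products 25→52.1 °C: 111.41 kJ/s
Q = ΔH = 515.98 kJ/s = 515.98 kW
Heat supplied = 1857.5 MJ/h

Q_in = 1860 MJ/h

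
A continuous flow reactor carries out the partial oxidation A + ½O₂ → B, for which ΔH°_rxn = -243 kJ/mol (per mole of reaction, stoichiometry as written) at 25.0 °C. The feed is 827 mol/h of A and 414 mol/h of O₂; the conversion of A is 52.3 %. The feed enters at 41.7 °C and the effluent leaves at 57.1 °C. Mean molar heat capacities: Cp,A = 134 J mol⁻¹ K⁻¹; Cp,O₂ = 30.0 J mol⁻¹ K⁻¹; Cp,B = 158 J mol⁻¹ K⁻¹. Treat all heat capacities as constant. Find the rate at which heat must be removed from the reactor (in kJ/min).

Q_out = 1720 kJ/min

Extent of reaction ξ = 0.523 × 827 = 432.52 mol/h
Reaction term: ξ·ΔH°_rxn = 432.52 × -243 = -105100 kJ/h
Sensible, feed 41.7→25 °C: -2058.1 kJ/h
Outlet flows (mol/h): A 394.48, O₂ 197.74, B 432.52
Sensible, products 25→57.1 °C: 4080.9 kJ/h
Q = ΔH = -103080 kJ/h = -28.633 kW
Heat removed = 1718 kJ/min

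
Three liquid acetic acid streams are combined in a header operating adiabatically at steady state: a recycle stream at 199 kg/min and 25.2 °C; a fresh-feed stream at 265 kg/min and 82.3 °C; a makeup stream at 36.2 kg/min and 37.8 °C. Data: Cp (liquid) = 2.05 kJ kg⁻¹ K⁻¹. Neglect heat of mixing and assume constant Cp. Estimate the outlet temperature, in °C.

T_out = 56.4 °C

Energy balance with Q = 0: Σ ṁᵢCp,ᵢ(T_out − Tᵢ) = 0
Σ ṁᵢCp,ᵢTᵢ = 199×2.05×25.2 + 265×2.05×82.3 + 36.2×2.05×37.8 = 57795
Σ ṁᵢCp,ᵢ = 199×2.05 + 265×2.05 + 36.2×2.05 = 1025.4
T_out = 57795 / 1025.4 = 56.363 °C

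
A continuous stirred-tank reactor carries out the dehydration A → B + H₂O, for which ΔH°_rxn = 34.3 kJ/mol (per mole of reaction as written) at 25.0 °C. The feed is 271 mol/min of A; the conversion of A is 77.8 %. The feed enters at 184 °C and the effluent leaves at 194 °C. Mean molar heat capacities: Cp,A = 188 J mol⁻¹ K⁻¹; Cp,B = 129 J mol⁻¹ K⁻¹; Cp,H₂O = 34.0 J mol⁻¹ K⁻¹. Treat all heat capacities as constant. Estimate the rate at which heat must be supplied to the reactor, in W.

Q_in = 114000 W

Extent of reaction ξ = 0.778 × 271 = 210.84 mol/min
Reaction term: ξ·ΔH°_rxn = 210.84 × 34.3 = 7231.7 kJ/min
Sensible, feed 184→25 °C: -8100.7 kJ/min
Outlet flows (mol/min): A 60.162, B 210.84, H₂O 210.84
Sensible, products 25→194 °C: 7719.4 kJ/min
Q = ΔH = 6850.4 kJ/min = 114.17 kW
Heat supplied = 114170 W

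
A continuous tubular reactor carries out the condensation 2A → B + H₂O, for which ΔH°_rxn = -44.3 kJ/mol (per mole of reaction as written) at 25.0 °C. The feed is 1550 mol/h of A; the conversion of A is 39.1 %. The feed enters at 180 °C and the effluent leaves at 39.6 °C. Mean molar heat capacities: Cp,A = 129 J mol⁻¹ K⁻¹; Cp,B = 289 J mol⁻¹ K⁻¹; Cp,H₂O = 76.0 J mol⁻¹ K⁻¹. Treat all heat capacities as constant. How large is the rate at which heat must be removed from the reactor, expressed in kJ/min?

Extent of reaction ξ = 0.391 × 1550 / 2 = 303.03 mol/h
Reaction term: ξ·ΔH°_rxn = 303.03 × -44.3 = -13424 kJ/h
Sensible, feed 180→25 °C: -30992 kJ/h
Outlet flows (mol/h): A 943.95, B 303.03, H₂O 303.03
Sensible, products 25→39.6 °C: 3392.7 kJ/h
Q = ΔH = -41024 kJ/h = -11.395 kW
Heat removed = 683.73 kJ/min

Q_out = 684 kJ/min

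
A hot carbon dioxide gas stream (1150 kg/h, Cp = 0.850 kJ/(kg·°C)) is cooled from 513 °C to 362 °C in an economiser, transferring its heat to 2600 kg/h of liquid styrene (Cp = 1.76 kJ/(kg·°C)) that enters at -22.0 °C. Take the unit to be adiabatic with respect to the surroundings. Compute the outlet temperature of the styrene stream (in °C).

Heat released by hot stream: Q = 1150 × 0.850 × (513 − 362) = 147600 kJ/h
Energy balance on cold side (adiabatic exchanger): Q = ṁ_c·Cp_c·(T_c,out − T_c,in)
T_c,out = -22.0 + 147600/(2600 × 1.76) = 10.256 °C

T_c,out = 10.3 °C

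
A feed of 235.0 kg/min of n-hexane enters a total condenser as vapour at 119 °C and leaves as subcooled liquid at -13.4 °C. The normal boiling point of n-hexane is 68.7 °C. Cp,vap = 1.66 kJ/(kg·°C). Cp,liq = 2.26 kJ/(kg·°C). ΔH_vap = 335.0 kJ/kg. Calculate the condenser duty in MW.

Q_c = 2.37 MW

vapour 119→68.7 °C: -83.498 kJ/kg
condensation at 68.7 °C: -335 kJ/kg
liquid 68.7→-13.4 °C: -185.55 kJ/kg
Δh = -83.498 + -335 + -185.55 = -604.04 kJ/kg
Q = ṁ·Δh = 235.0 kg/min × -604.04 kJ/kg = -141950 kJ/min
|Q| = 2365.8 kW = 2.3658 MW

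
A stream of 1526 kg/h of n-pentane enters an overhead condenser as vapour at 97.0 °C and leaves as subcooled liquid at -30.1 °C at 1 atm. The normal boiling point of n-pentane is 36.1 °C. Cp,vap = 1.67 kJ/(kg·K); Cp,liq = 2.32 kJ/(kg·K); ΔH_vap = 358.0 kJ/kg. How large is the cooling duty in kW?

Q_c = 260 kW

vapour 97.0→36.1 °C: -101.7 kJ/kg
condensation at 36.1 °C: -358 kJ/kg
liquid 36.1→-30.1 °C: -153.58 kJ/kg
Δh = -101.7 + -358 + -153.58 = -613.29 kJ/kg
Q = ṁ·Δh = 1526 kg/h × -613.29 kJ/kg = -935880 kJ/h
|Q| = 259.97 kW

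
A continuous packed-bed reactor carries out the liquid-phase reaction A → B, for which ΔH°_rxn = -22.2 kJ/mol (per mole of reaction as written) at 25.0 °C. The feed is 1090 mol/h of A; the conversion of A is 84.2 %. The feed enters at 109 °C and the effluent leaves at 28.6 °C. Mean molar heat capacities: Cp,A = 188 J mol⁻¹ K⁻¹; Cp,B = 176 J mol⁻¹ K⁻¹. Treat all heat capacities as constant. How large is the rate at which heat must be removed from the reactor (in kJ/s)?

Extent of reaction ξ = 0.842 × 1090 = 917.78 mol/h
Reaction term: ξ·ΔH°_rxn = 917.78 × -22.2 = -20375 kJ/h
Sensible, feed 109→25 °C: -17213 kJ/h
Outlet flows (mol/h): A 172.22, B 917.78
Sensible, products 25→28.6 °C: 698.06 kJ/h
Q = ΔH = -36890 kJ/h = -10.247 kW
Heat removed = 10.247 kJ/s

Q_out = 10.2 kJ/s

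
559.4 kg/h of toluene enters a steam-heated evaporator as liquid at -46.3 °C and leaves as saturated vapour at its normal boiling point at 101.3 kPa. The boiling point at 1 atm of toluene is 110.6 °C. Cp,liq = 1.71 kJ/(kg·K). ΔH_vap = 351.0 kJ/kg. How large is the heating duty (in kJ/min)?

liquid -46.3→110.6 °C: 268.3 kJ/kg
vaporisation at 110.6 °C: 351 kJ/kg
Δh = 268.3 + 351 = 619.3 kJ/kg
Q = ṁ·Δh = 559.4 kg/h × 619.3 kJ/kg = 346440 kJ/h
|Q| = 96.232 kW = 5773.9 kJ/min

Q = 5770 kJ/min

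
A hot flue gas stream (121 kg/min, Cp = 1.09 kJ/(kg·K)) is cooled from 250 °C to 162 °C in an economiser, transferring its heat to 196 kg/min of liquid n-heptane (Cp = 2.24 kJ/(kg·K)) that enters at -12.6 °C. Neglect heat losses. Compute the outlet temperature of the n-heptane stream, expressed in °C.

T_c,out = 13.8 °C

Heat released by hot stream: Q = 121 × 1.09 × (250 − 162) = 11606 kJ/min
Energy balance on cold side (adiabatic exchanger): Q = ṁ_c·Cp_c·(T_c,out − T_c,in)
T_c,out = -12.6 + 11606/(196 × 2.24) = 13.836 °C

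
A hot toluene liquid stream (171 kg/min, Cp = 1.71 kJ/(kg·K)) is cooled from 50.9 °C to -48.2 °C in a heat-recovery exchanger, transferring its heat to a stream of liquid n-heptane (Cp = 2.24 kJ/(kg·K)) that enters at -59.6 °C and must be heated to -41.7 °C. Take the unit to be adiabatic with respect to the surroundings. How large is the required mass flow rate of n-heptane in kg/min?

Heat released by hot stream: Q = 171 × 1.71 × (50.9 − -48.2) = 28978 kJ/min
Energy balance on cold side (adiabatic exchanger): Q = ṁ_c·Cp_c·(T_c,out − T_c,in)
ṁ_c = 28978 / [2.24 × (-41.7 − -59.6)] = 722.71 kg/min

ṁ_c = 723 kg/min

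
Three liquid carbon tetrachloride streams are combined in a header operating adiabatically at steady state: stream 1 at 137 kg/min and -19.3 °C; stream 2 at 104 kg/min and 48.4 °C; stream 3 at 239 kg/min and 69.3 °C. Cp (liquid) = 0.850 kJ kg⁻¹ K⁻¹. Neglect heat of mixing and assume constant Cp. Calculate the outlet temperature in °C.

T_out = 39.5 °C

Adiabatic, steady state ⇒ Σ ṁᵢCp,ᵢ(T_out − Tᵢ) = 0
Σ ṁᵢCp,ᵢTᵢ = 137×0.850×-19.3 + 104×0.850×48.4 + 239×0.850×69.3 = 16109
Σ ṁᵢCp,ᵢ = 137×0.850 + 104×0.850 + 239×0.850 = 408
T_out = 16109 / 408 = 39.484 °C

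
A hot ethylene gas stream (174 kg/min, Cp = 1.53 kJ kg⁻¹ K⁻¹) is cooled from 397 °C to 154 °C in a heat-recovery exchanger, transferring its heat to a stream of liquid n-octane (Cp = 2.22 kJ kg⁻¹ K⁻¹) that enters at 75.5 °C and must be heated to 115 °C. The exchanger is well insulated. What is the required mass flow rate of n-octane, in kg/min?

ṁ_c = 738 kg/min

Heat released by hot stream: Q = 174 × 1.53 × (397 − 154) = 64691 kJ/min
Energy balance on cold side (adiabatic exchanger): Q = ṁ_c·Cp_c·(T_c,out − T_c,in)
ṁ_c = 64691 / [2.22 × (115 − 75.5)] = 737.73 kg/min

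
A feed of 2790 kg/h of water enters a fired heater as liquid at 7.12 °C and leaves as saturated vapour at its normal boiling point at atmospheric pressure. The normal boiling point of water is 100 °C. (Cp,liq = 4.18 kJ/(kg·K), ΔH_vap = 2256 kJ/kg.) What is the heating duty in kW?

liquid 7.12→100 °C: 388.24 kJ/kg
vaporisation at 100 °C: 2256 kJ/kg
Δh = 388.24 + 2256 = 2644.2 kJ/kg
Q = ṁ·Δh = 2790 kg/h × 2644.2 kJ/kg = 7.3774e+06 kJ/h
|Q| = 2049.3 kW

Q = 2050 kW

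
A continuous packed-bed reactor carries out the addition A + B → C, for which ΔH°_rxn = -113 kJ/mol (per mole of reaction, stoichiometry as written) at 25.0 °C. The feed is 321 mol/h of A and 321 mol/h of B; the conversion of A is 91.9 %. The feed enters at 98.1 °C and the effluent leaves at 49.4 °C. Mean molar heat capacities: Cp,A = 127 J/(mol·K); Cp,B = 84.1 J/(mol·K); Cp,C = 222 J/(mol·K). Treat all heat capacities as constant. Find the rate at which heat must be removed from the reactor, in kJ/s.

Extent of reaction ξ = 0.919 × 321 = 295 mol/h
Reaction term: ξ·ΔH°_rxn = 295 × -113 = -33335 kJ/h
Sensible, feed 98.1→25 °C: -4953.5 kJ/h
Outlet flows (mol/h): A 26.001, B 26.001, C 295
Sensible, products 25→49.4 °C: 1731.9 kJ/h
Q = ΔH = -36556 kJ/h = -10.155 kW
Heat removed = 10.155 kJ/s

Q_out = 10.2 kJ/s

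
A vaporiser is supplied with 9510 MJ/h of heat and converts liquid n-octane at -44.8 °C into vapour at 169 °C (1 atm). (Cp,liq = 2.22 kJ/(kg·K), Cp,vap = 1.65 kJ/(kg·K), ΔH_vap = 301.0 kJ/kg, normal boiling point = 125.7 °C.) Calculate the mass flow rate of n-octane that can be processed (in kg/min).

Δh = 2.22×(125.7−-44.8) + 301.0 + 1.65×(169−125.7) = 750.95 kJ/kg
Q = 9510 MJ/h = 2641.7 kJ/s = 158500 kJ/min
ṁ = Q/Δh = 158500 / 750.95 = 211.06 kg/min

ṁ = 211 kg/min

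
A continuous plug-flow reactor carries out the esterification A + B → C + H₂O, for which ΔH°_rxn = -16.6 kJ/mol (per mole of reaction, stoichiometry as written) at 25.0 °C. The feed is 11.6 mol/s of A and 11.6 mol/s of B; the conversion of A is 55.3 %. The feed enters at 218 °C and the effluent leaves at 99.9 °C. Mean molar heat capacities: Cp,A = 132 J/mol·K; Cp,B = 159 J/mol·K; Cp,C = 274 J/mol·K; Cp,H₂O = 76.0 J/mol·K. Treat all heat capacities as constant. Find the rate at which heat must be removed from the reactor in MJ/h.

Q_out = 1720 MJ/h

Extent of reaction ξ = 0.553 × 11.6 = 6.4148 mol/s
Reaction term: ξ·ΔH°_rxn = 6.4148 × -16.6 = -106.49 kJ/s
Sensible, feed 218→25 °C: -651.49 kJ/s
Outlet flows (mol/s): A 5.1852, B 5.1852, C 6.4148, H₂O 6.4148
Sensible, products 25→99.9 °C: 281.18 kJ/s
Q = ΔH = -476.8 kJ/s = -476.8 kW
Heat removed = 1716.5 MJ/h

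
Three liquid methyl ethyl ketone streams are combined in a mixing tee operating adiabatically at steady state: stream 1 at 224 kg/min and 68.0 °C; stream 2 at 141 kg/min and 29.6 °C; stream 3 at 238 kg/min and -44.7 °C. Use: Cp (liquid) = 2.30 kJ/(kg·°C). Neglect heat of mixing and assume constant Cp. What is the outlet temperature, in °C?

No heat crosses the boundary, so H_out = H_in.
T_out = Σ ṁᵢCp,ᵢTᵢ / Σ ṁᵢCp,ᵢ
      = 20164 / 1386.9 = 14.539 °C

T_out = 14.5 °C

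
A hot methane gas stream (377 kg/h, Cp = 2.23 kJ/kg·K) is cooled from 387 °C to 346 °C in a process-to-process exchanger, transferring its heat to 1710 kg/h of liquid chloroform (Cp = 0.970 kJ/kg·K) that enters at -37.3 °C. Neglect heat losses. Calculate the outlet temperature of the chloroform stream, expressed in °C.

T_c,out = -16.5 °C

Heat released by hot stream: Q = 377 × 2.23 × (387 − 346) = 34469 kJ/h
Energy balance on cold side (adiabatic exchanger): Q = ṁ_c·Cp_c·(T_c,out − T_c,in)
T_c,out = -37.3 + 34469/(1710 × 0.970) = -16.519 °C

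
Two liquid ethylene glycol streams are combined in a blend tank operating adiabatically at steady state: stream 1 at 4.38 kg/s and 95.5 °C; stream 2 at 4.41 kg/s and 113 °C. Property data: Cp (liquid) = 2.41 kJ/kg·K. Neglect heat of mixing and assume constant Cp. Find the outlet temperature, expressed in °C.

Adiabatic, steady state ⇒ Σ ṁᵢCp,ᵢ(T_out − Tᵢ) = 0
T_out = Σ ṁᵢCp,ᵢTᵢ / Σ ṁᵢCp,ᵢ
      = 2209.1 / 21.184 = 104.28 °C

T_out = 104 °C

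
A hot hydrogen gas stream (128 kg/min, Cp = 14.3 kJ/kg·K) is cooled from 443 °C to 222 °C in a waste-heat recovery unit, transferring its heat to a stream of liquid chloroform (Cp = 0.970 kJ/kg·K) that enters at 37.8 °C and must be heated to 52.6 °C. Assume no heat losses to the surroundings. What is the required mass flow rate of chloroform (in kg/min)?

ṁ_c = 28200 kg/min

Heat released by hot stream: Q = 128 × 14.3 × (443 − 222) = 404520 kJ/min
Energy balance on cold side (adiabatic exchanger): Q = ṁ_c·Cp_c·(T_c,out − T_c,in)
ṁ_c = 404520 / [0.970 × (52.6 − 37.8)] = 28178 kg/min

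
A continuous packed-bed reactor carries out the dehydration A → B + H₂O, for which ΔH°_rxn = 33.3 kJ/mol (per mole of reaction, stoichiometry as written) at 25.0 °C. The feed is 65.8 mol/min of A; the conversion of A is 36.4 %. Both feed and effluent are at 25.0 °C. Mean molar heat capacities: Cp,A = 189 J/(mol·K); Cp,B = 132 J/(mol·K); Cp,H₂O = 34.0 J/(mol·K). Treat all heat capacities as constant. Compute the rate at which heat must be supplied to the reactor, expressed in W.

Extent of reaction ξ = 0.364 × 65.8 = 23.951 mol/min
Reaction term: ξ·ΔH°_rxn = 23.951 × 33.3 = 797.57 kJ/min
Q = ΔH = 797.57 kJ/min = 13.293 kW
Heat supplied = 13293 W

Q_in = 13300 W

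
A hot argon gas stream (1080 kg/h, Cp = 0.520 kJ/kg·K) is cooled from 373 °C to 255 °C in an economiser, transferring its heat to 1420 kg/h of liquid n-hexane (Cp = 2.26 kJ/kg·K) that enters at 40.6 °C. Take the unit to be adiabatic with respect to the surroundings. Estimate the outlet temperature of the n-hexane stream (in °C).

Heat released by hot stream: Q = 1080 × 0.520 × (373 − 255) = 66269 kJ/h
Energy balance on cold side (adiabatic exchanger): Q = ṁ_c·Cp_c·(T_c,out − T_c,in)
T_c,out = 40.6 + 66269/(1420 × 2.26) = 61.25 °C

T_c,out = 61.2 °C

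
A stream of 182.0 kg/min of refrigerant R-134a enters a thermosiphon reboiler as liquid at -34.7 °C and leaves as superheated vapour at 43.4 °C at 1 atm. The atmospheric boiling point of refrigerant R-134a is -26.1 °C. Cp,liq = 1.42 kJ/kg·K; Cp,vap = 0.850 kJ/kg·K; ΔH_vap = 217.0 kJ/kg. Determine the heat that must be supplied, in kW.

liquid -34.7→-26.1 °C: 12.212 kJ/kg
vaporisation at -26.1 °C: 217 kJ/kg
vapour -26.1→43.4 °C: 59.075 kJ/kg
Δh = 12.212 + 217 + 59.075 = 288.29 kJ/kg
Q = ṁ·Δh = 182.0 kg/min × 288.29 kJ/kg = 52468 kJ/min
|Q| = 874.47 kW

Q = 874 kW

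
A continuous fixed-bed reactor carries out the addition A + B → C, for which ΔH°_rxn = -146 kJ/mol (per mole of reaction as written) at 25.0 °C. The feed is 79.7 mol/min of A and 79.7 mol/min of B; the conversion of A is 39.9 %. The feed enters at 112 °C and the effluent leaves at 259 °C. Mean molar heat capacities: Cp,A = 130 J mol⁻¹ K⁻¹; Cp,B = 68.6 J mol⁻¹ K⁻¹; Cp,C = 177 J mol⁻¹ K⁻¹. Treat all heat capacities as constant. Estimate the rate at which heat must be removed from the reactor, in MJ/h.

Q_out = 149 MJ/h

Extent of reaction ξ = 0.399 × 79.7 = 31.8 mol/min
Reaction term: ξ·ΔH°_rxn = 31.8 × -146 = -4642.8 kJ/min
Sensible, feed 112→25 °C: -1377.1 kJ/min
Outlet flows (mol/min): A 47.9, B 47.9, C 31.8
Sensible, products 25→259 °C: 3543.1 kJ/min
Q = ΔH = -2476.8 kJ/min = -41.28 kW
Heat removed = 148.61 MJ/h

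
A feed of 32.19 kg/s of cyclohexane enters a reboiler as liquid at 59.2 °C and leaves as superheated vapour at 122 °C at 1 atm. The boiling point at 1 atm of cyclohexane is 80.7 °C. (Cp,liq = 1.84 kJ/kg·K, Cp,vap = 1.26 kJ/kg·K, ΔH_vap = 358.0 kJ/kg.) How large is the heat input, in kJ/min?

Q = 868000 kJ/min

liquid 59.2→80.7 °C: 39.56 kJ/kg
vaporisation at 80.7 °C: 358 kJ/kg
vapour 80.7→122 °C: 52.038 kJ/kg
Δh = 39.56 + 358 + 52.038 = 449.6 kJ/kg
Q = ṁ·Δh = 32.19 kg/s × 449.6 kJ/kg = 14473 kJ/s
|Q| = 14473 kW = 868350 kJ/min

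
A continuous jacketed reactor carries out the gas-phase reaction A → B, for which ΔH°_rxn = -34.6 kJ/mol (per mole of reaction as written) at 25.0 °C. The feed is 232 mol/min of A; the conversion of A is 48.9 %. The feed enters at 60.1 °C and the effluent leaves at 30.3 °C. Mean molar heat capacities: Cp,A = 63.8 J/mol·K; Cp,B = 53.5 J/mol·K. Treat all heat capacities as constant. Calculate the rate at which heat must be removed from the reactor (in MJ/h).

Extent of reaction ξ = 0.489 × 232 = 113.45 mol/min
Reaction term: ξ·ΔH°_rxn = 113.45 × -34.6 = -3925.3 kJ/min
Sensible, feed 60.1→25 °C: -519.54 kJ/min
Outlet flows (mol/min): A 118.55, B 113.45
Sensible, products 25→30.3 °C: 72.255 kJ/min
Q = ΔH = -4372.6 kJ/min = -72.876 kW
Heat removed = 262.35 MJ/h

Q_out = 262 MJ/h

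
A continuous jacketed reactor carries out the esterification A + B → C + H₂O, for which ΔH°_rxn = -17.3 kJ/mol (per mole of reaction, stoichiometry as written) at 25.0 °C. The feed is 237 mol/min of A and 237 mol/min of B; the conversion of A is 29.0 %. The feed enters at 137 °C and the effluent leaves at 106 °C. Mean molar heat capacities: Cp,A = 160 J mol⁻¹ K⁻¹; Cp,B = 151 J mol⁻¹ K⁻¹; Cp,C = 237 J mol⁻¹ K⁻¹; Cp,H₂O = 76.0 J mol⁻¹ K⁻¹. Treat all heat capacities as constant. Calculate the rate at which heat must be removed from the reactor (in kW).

Extent of reaction ξ = 0.290 × 237 = 68.73 mol/min
Reaction term: ξ·ΔH°_rxn = 68.73 × -17.3 = -1189 kJ/min
Sensible, feed 137→25 °C: -8255.2 kJ/min
Outlet flows (mol/min): A 168.27, B 168.27, C 68.73, H₂O 68.73
Sensible, products 25→106 °C: 5981.4 kJ/min
Q = ΔH = -3462.8 kJ/min = -57.714 kW
Heat removed = 57.714 kW

Q_out = 57.7 kW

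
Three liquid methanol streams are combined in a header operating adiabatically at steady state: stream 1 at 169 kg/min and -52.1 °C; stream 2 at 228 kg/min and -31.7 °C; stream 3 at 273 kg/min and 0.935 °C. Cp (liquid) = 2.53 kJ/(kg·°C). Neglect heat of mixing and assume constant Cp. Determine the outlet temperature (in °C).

T_out = -23.5 °C

Energy balance with Q = 0: Σ ṁᵢCp,ᵢ(T_out − Tᵢ) = 0
T_out = Σ ṁᵢCp,ᵢTᵢ / Σ ṁᵢCp,ᵢ
      = -39916 / 1695.1 = -23.548 °C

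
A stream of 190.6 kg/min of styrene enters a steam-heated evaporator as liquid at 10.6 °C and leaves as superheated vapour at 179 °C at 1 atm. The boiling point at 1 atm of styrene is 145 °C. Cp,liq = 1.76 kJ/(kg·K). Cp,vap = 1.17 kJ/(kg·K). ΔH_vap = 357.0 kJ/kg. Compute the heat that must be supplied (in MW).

Q = 2.01 MW

liquid 10.6→145 °C: 236.54 kJ/kg
vaporisation at 145 °C: 357 kJ/kg
vapour 145→179 °C: 39.78 kJ/kg
Δh = 236.54 + 357 + 39.78 = 633.32 kJ/kg
Q = ṁ·Δh = 190.6 kg/min × 633.32 kJ/kg = 120710 kJ/min
|Q| = 2011.9 kW = 2.0119 MW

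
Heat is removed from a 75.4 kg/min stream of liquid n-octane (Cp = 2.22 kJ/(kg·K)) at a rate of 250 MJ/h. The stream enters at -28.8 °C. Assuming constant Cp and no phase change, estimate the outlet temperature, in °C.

T_out = -53.7 °C

Q = 250 MJ/h = 4166.7 kJ/min
ΔT = Q/(ṁ·Cp) = 4166.7/(75.4×2.22) = 24.892 K
T_out = -28.8 − 24.892 = -53.692 °C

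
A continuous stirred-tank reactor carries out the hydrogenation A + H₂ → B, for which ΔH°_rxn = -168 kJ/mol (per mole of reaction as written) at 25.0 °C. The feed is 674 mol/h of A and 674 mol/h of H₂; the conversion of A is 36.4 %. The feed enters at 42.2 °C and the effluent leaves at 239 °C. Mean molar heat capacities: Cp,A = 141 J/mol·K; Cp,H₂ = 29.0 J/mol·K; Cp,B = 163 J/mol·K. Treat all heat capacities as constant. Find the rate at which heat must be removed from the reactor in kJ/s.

Extent of reaction ξ = 0.364 × 674 = 245.34 mol/h
Reaction term: ξ·ΔH°_rxn = 245.34 × -168 = -41216 kJ/h
Sensible, feed 42.2→25 °C: -1970.8 kJ/h
Outlet flows (mol/h): A 428.66, H₂ 428.66, B 245.34
Sensible, products 25→239 °C: 24153 kJ/h
Q = ΔH = -19035 kJ/h = -5.2874 kW
Heat removed = 5.2874 kJ/s

Q_out = 5.29 kJ/s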